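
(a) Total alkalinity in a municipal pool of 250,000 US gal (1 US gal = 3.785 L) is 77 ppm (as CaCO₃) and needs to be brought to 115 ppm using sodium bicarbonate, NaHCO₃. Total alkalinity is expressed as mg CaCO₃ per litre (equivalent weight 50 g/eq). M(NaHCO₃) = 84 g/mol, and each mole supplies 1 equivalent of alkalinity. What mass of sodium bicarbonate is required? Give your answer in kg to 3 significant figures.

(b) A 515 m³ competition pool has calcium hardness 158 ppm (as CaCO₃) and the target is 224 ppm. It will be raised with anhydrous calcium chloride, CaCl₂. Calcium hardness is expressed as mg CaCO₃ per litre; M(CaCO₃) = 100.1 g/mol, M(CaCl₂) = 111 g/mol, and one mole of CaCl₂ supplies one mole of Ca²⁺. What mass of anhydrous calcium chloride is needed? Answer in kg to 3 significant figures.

(a) 60.4 kg; (b) 37.7 kg

(a) Volume: 250,000 US gal × 3.785 L/gal = 946,250 L.
(a) Alkalinity to add: (115 − 77) = 38 mg/L as CaCO₃ × 946,250 L = 35,960 g as CaCO₃.
(a) Equivalents: 35,960 g ÷ 50 g/eq = 719.1 eq.
(a) NaHCO₃ supplies 1 eq per mole → 719.1 mol.
(a) Mass: 719.1 mol × 84 g/mol = 60,410 g.

(b) Volume: 515 m³ = 515,000 L.
(b) Hardness to add: (224 − 158) = 66 mg/L as CaCO₃ × 515,000 L = 33,990 g as CaCO₃.
(b) Moles of Ca²⁺ (1 mol Ca²⁺ ≡ 1 mol CaCO₃): 33,990 / 100.1 g/mol = 339.6 mol.
(b) Mass of CaCl₂: 339.6 × 111 = 37,690 g.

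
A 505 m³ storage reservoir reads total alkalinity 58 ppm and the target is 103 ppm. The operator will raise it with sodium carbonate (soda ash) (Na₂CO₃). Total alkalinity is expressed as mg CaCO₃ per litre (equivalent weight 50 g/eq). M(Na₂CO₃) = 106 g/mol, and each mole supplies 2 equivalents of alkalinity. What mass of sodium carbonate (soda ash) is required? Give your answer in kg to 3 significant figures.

24.1 kg

Volume: 505 m³ = 505,000 L.
Alkalinity to add: (103 − 58) = 45 mg/L as CaCO₃ × 505,000 L = 22,720 g as CaCO₃.
Equivalents: 22,720 g ÷ 50 g/eq = 454.5 eq.
Each mole of Na₂CO₃ supplies 2 eq, so 454.5 / 2 = 227.2 mol.
Mass: 227.2 mol × 106 g/mol = 24,090 g.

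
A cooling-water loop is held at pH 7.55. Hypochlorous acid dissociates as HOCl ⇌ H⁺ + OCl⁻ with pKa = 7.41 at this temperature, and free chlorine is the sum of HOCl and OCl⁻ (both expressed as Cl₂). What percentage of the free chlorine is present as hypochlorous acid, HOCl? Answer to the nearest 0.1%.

42.0%

[OCl⁻]/[HOCl] = 10^(pH − pKa) = 10^(7.55 − 7.41) = 10^0.14 = 1.38.
Fraction as HOCl = 1 / (1 + 1.38) = 0.4201.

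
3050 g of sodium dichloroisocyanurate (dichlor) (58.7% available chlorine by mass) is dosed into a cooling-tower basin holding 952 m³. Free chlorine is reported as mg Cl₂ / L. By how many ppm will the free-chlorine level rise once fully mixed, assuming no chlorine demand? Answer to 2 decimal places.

Volume: 952 m³ = 952,000 L.
Available chlorine delivered: 3050 g × 0.587 = 1790 g as Cl₂.
Concentration rise: 1790 g / 952,000 L = 1.881 mg/L = 1.88 ppm.

1.88 ppm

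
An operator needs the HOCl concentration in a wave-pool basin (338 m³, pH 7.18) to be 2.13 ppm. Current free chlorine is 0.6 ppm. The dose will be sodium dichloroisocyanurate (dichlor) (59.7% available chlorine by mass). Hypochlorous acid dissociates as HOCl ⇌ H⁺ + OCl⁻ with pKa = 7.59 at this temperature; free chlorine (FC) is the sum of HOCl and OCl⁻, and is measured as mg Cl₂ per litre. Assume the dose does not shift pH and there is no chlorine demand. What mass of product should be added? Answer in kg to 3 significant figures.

Volume: 338 m³ = 338,000 L.
[OCl⁻]/[HOCl] = 10^(pH − pKa) = 10^(7.18 − 7.59) = 0.389; fraction as HOCl = 1/(1 + 0.389) = 0.7199.
Free chlorine required for 2.13 ppm HOCl: 2.13 / 0.7199 = 2.959 ppm.
FC to add: 2.959 − 0.6 = 2.359 mg/L as Cl₂.
Cl₂ equivalent: 2.359 mg/L × 338,000 L = 797.2 g.
Product at 59.7% available Cl: 797.2 / 0.597 = 1335 g.

1.34 kg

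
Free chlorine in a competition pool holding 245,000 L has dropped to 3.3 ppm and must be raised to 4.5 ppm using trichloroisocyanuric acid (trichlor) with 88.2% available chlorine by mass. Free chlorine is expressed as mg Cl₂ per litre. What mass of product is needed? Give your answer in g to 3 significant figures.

333 g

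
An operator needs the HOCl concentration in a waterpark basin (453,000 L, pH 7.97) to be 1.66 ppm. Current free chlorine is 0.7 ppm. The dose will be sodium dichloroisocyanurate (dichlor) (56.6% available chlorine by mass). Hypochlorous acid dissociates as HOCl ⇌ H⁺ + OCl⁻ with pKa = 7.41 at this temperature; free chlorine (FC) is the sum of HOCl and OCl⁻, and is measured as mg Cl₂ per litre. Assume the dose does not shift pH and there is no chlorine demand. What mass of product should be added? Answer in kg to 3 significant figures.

5.59 kg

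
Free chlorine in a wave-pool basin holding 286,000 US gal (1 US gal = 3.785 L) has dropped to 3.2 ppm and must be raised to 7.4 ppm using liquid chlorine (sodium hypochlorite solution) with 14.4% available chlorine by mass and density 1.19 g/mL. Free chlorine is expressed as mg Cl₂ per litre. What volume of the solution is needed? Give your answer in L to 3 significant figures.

26.5 L

Volume: 286,000 US gal × 3.785 L/gal = 1,082,510 L.
Chlorine deficit: 7.4 − 3.2 = 4.2 ppm = 4.2 mg/L as Cl₂.
Cl₂ equivalent needed: 4.2 mg/L × 1,082,510 L = 4,547,000 mg = 4547 g.
Product at 14.4% available chlorine: 4547 / 0.144 = 31,570 g.
Volume at density 1.19 g/mL: 31,570 g ÷ 1.19 g/mL = 26,530 mL.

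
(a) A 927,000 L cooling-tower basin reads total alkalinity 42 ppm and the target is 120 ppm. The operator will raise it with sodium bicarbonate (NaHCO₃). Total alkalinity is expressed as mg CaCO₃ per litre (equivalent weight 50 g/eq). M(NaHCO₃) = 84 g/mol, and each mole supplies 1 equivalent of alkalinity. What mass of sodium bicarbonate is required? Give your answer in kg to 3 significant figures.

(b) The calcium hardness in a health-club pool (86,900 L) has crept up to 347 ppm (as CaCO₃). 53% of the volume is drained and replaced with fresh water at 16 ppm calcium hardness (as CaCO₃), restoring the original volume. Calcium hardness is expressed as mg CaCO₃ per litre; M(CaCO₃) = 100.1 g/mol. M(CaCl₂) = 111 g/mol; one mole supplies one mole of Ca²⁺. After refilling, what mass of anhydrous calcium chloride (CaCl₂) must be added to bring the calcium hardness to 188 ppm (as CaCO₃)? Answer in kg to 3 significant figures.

(a) Alkalinity to add: (120 − 42) = 78 mg/L as CaCO₃ × 927,000 L = 72,310 g as CaCO₃.
(a) Equivalents: 72,310 g ÷ 50 g/eq = 1446 eq.
(a) NaHCO₃ supplies 1 eq per mole → 1446 mol.
(a) Mass: 1446 mol × 84 g/mol = 121,500 g.

(b) After draining 53% and refilling: 347 × 0.47 + 16 × 0.53 = 171.57 ppm.
(b) Deficit to target: 188 − 171.57 = 16.43 mg/L.
(b) As CaCO₃: 16.43 mg/L × 86,900 L = 1428 g; ÷ 100.1 = 14.26 mol Ca²⁺.
(b) Mass: 14.26 × 111 = 1583 g.

(a) 121 kg; (b) 1.58 kg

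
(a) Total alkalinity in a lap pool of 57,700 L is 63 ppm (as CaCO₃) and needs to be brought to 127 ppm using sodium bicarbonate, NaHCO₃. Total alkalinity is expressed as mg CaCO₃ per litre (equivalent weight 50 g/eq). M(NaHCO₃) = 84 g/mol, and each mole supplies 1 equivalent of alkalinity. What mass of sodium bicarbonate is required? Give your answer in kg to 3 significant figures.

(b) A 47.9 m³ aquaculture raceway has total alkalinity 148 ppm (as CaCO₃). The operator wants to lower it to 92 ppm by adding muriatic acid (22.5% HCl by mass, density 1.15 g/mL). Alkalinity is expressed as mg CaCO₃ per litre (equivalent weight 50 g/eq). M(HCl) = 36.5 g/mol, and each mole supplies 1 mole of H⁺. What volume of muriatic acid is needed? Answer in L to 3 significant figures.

(a) Alkalinity to add: (127 − 63) = 64 mg/L as CaCO₃ × 57,700 L = 3693 g as CaCO₃.
(a) Equivalents: 3693 g ÷ 50 g/eq = 73.86 eq.
(a) NaHCO₃ supplies 1 eq per mole → 73.86 mol.
(a) Mass: 73.86 mol × 84 g/mol = 6204 g.

(b) Volume: 47.9 m³ = 47,900 L.
(b) Alkalinity to neutralize: (148 − 92) = 56 mg/L as CaCO₃ × 47,900 L = 2682 g as CaCO₃.
(b) Equivalents of H⁺ required: 2682 ÷ 50 g/eq = 53.65 eq = 53.65 mol HCl.
(b) Mass of HCl: 53.65 × 36.5 = 1958 g.
(b) Mass of 22.5% solution: 1958 / 0.225 = 8703 g.
(b) Volume: 8703 g ÷ 1.15 g/mL = 7568 mL.

(a) 6.20 kg; (b) 7.57 L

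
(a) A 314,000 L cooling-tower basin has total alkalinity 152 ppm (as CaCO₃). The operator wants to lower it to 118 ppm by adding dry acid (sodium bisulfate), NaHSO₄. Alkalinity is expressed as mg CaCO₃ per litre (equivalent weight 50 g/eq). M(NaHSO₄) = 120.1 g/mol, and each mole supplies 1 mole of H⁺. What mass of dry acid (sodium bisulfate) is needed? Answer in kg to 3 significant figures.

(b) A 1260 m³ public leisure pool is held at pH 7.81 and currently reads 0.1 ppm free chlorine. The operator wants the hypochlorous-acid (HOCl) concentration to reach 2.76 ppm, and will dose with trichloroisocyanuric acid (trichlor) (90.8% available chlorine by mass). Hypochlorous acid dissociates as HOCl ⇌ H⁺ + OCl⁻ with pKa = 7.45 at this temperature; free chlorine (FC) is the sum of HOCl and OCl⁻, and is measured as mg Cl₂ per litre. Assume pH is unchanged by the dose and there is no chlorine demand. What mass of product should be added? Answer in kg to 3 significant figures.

(a) Alkalinity to neutralize: (152 − 118) = 34 mg/L as CaCO₃ × 314,000 L = 10,680 g as CaCO₃.
(a) Equivalents of H⁺ required: 10,680 ÷ 50 g/eq = 213.5 eq = 213.5 mol NaHSO₄.
(a) Mass of NaHSO₄: 213.5 × 120.1 = 25,640 g.

(b) Volume: 1260 m³ = 1,260,000 L.
(b) [OCl⁻]/[HOCl] = 10^(pH − pKa) = 10^(7.81 − 7.45) = 2.291; fraction as HOCl = 1/(1 + 2.291) = 0.3039.
(b) Free chlorine required for 2.76 ppm HOCl: 2.76 / 0.3039 = 9.083 ppm.
(b) FC to add: 9.083 − 0.1 = 8.983 mg/L as Cl₂.
(b) Cl₂ equivalent: 8.983 mg/L × 1,260,000 L = 11,320 g.
(b) Product at 90.8% available Cl: 11,320 / 0.908 = 12,470 g.

(a) 25.6 kg; (b) 12.5 kg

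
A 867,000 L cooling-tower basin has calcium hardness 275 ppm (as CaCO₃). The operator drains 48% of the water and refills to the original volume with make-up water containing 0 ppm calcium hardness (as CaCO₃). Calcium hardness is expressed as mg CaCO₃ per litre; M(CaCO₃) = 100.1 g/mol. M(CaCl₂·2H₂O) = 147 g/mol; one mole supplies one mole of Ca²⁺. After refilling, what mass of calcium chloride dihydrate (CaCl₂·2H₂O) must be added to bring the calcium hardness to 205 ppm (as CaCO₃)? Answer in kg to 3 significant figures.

After draining 48% and refilling: 275 × 0.52 + 0 × 0.48 = 143 ppm.
Deficit to target: 205 − 143 = 62 mg/L.
As CaCO₃: 62 mg/L × 867,000 L = 53,750 g; ÷ 100.1 = 537 mol Ca²⁺.
Mass: 537 × 147 = 78,940 g.

78.9 kg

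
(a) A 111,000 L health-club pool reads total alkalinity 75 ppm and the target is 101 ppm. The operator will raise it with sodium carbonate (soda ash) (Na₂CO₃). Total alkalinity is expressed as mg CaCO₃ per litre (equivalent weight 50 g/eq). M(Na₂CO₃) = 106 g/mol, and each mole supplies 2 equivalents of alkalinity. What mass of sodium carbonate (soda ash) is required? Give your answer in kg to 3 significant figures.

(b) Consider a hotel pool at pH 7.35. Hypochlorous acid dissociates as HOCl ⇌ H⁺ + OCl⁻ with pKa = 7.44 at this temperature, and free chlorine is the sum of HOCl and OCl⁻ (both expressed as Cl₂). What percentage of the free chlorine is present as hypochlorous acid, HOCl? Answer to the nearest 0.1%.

(a) 3.06 kg; (b) 55.2%

(a) Alkalinity to add: (101 − 75) = 26 mg/L as CaCO₃ × 111,000 L = 2886 g as CaCO₃.
(a) Equivalents: 2886 g ÷ 50 g/eq = 57.72 eq.
(a) Each mole of Na₂CO₃ supplies 2 eq, so 57.72 / 2 = 28.86 mol.
(a) Mass: 28.86 mol × 106 g/mol = 3059 g.

(b) [OCl⁻]/[HOCl] = 10^(pH − pKa) = 10^(7.35 − 7.44) = 10^-0.09 = 0.8128.
(b) Fraction as HOCl = 1 / (1 + 0.8128) = 0.5516.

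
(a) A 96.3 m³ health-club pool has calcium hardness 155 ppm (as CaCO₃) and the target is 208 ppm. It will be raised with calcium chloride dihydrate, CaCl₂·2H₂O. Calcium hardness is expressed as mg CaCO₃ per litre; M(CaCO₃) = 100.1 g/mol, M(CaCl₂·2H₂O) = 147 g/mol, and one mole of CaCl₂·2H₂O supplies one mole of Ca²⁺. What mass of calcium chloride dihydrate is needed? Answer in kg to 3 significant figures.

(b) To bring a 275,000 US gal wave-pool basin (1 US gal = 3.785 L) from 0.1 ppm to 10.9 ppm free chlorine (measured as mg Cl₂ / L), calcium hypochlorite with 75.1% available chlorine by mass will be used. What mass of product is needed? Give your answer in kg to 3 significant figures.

(a) Volume: 96.3 m³ = 96,300 L.
(a) Hardness to add: (208 − 155) = 53 mg/L as CaCO₃ × 96,300 L = 5104 g as CaCO₃.
(a) Moles of Ca²⁺ (1 mol Ca²⁺ ≡ 1 mol CaCO₃): 5104 / 100.1 g/mol = 50.99 mol.
(a) Mass of CaCl₂·2H₂O: 50.99 × 147 = 7495 g.

(b) Volume: 275,000 US gal × 3.785 L/gal = 1,040,875 L.
(b) Chlorine deficit: 10.9 − 0.1 = 10.8 ppm = 10.8 mg/L as Cl₂.
(b) Cl₂ equivalent needed: 10.8 mg/L × 1,040,875 L = 11,240,000 mg = 11,240 g.
(b) Product at 75.1% available chlorine: 11,240 / 0.751 = 14,970 g.

(a) 7.50 kg; (b) 15.0 kg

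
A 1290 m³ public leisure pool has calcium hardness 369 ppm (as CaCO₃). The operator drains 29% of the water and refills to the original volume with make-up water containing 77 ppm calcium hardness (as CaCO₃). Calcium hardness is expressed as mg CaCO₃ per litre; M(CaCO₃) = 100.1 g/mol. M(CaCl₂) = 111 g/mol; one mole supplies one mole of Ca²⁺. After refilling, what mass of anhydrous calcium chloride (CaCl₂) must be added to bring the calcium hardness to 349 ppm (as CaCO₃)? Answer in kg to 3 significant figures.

92.5 kg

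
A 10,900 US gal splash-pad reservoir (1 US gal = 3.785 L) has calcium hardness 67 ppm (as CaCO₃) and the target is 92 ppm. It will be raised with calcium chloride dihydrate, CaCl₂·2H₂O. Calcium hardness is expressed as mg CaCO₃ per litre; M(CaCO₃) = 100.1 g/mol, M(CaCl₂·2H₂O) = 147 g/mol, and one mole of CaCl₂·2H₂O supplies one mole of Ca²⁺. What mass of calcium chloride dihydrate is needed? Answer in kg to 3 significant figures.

Volume: 10,900 US gal × 3.785 L/gal = 41,256 L.
Hardness to add: (92 − 67) = 25 mg/L as CaCO₃ × 41,256 L = 1031 g as CaCO₃.
Moles of Ca²⁺ (1 mol Ca²⁺ ≡ 1 mol CaCO₃): 1031 / 100.1 g/mol = 10.3 mol.
Mass of CaCl₂·2H₂O: 10.3 × 147 = 1515 g.

1.51 kg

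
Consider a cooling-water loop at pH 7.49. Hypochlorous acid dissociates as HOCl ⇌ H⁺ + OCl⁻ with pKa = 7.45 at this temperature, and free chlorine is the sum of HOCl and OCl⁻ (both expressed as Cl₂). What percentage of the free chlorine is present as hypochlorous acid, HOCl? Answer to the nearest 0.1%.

[OCl⁻]/[HOCl] = 10^(pH − pKa) = 10^(7.49 − 7.45) = 10^0.04 = 1.096.
Fraction as HOCl = 1 / (1 + 1.096) = 0.477.

47.7%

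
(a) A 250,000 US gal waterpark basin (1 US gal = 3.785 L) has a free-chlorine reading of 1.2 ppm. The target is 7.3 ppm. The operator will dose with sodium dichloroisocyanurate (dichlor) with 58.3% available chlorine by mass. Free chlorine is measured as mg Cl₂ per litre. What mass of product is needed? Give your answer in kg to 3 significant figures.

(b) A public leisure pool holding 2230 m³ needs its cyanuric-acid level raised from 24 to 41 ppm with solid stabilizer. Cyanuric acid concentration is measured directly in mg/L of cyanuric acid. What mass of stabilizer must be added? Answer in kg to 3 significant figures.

(a) 9.90 kg; (b) 37.9 kg

(a) Volume: 250,000 US gal × 3.785 L/gal = 946,250 L.
(a) Chlorine deficit: 7.3 − 1.2 = 6.1 ppm = 6.1 mg/L as Cl₂.
(a) Cl₂ equivalent needed: 6.1 mg/L × 946,250 L = 5,772,000 mg = 5772 g.
(a) Product at 58.3% available chlorine: 5772 / 0.583 = 9901 g.

(b) Volume: 2230 m³ = 2,230,000 L.
(b) CYA to add: (41 − 24) = 17 mg/L × 2,230,000 L = 37,910 g cyanuric acid.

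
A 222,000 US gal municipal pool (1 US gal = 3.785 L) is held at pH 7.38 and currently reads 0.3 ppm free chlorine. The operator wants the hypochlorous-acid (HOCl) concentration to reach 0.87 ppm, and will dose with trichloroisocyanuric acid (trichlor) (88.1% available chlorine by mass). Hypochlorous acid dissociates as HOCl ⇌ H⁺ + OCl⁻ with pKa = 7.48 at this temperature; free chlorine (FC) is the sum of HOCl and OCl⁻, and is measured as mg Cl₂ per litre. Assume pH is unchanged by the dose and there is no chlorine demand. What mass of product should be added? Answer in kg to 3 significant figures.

Volume: 222,000 US gal × 3.785 L/gal = 840,270 L.
[OCl⁻]/[HOCl] = 10^(pH − pKa) = 10^(7.38 − 7.48) = 0.7943; fraction as HOCl = 1/(1 + 0.7943) = 0.5573.
Free chlorine required for 0.87 ppm HOCl: 0.87 / 0.5573 = 1.561 ppm.
FC to add: 1.561 − 0.3 = 1.261 mg/L as Cl₂.
Cl₂ equivalent: 1.261 mg/L × 840,270 L = 1060 g.
Product at 88.1% available Cl: 1060 / 0.881 = 1203 g.

1.20 kg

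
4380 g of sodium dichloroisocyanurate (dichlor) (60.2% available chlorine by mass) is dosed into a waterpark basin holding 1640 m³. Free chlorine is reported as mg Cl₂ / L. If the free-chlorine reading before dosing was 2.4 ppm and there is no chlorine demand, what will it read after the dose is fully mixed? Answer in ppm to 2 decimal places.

Volume: 1640 m³ = 1,640,000 L.
Available chlorine delivered: 4380 g × 0.602 = 2637 g as Cl₂.
Concentration rise: 2637 g / 1,640,000 L = 1.608 mg/L = 1.61 ppm.
Final FC: 2.4 + 1.61 = 4.01 ppm.

4.01 ppm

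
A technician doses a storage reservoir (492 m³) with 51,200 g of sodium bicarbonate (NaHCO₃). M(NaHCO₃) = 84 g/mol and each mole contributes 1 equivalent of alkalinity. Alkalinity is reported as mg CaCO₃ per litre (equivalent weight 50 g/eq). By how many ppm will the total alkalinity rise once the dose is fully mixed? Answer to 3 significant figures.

61.9 ppm

Volume: 492 m³ = 492,000 L.
Moles of NaHCO₃: 51,200 g ÷ 84 g/mol = 609.5 mol → 609.5 eq of alkalinity.
As CaCO₃: 609.5 eq × 50 g/eq = 30,480 g.
Rise: 30,480 g / 492,000 L × 1000 = 61.94 mg/L.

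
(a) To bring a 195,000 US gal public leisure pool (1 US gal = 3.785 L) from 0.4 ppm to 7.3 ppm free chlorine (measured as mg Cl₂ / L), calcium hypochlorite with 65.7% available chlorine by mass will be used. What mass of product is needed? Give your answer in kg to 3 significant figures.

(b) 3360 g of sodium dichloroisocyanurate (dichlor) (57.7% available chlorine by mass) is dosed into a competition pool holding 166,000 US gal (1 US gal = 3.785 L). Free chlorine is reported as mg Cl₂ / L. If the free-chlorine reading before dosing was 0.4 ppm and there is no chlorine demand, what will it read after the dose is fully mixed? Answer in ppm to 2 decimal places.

(a) Volume: 195,000 US gal × 3.785 L/gal = 738,075 L.
(a) Chlorine deficit: 7.3 − 0.4 = 6.9 ppm = 6.9 mg/L as Cl₂.
(a) Cl₂ equivalent needed: 6.9 mg/L × 738,075 L = 5,093,000 mg = 5093 g.
(a) Product at 65.7% available chlorine: 5093 / 0.657 = 7751 g.

(b) Volume: 166,000 US gal × 3.785 L/gal = 628,310 L.
(b) Available chlorine delivered: 3360 g × 0.577 = 1939 g as Cl₂.
(b) Concentration rise: 1939 g / 628,310 L = 3.086 mg/L = 3.09 ppm.
(b) Final FC: 0.4 + 3.09 = 3.49 ppm.

(a) 7.75 kg; (b) 3.49 ppm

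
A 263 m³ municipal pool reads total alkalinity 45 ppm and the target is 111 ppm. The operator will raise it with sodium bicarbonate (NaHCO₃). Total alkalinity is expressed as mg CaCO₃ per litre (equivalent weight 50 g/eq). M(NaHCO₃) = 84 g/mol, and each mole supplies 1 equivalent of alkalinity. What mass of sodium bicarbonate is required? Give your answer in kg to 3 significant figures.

29.2 kg

Volume: 263 m³ = 263,000 L.
Alkalinity to add: (111 − 45) = 66 mg/L as CaCO₃ × 263,000 L = 17,360 g as CaCO₃.
Equivalents: 17,360 g ÷ 50 g/eq = 347.2 eq.
NaHCO₃ supplies 1 eq per mole → 347.2 mol.
Mass: 347.2 mol × 84 g/mol = 29,160 g.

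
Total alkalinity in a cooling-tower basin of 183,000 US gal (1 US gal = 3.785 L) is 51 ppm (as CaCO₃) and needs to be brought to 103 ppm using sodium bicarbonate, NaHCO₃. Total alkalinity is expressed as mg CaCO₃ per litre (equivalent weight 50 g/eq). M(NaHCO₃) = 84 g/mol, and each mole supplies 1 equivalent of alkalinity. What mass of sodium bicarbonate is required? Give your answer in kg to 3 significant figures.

60.5 kg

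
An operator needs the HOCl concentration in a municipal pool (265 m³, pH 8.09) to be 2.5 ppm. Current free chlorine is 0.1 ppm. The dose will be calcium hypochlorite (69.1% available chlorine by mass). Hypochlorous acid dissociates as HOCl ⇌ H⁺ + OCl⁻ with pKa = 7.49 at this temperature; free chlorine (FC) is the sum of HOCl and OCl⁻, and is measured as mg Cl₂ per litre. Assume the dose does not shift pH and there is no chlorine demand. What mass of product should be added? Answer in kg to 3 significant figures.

4.74 kg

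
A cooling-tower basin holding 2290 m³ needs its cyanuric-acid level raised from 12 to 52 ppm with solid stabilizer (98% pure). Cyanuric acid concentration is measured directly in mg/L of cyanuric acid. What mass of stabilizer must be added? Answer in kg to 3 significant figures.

93.5 kg

Volume: 2290 m³ = 2,290,000 L.
CYA to add: (52 − 12) = 40 mg/L × 2,290,000 L = 91,600 g cyanuric acid.
At 98% purity: 91,600 / 0.98 = 93,470 g product.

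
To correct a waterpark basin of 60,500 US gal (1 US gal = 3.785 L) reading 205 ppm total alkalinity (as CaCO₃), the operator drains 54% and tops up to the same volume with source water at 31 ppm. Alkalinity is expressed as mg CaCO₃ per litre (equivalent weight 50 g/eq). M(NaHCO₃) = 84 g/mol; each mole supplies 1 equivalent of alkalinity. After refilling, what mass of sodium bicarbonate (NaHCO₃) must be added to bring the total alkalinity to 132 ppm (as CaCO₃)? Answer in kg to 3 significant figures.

Volume: 60,500 US gal × 3.785 L/gal = 228,992 L.
After draining 54% and refilling: 205 × 0.46 + 31 × 0.54 = 111.04 ppm.
Deficit to target: 132 − 111.04 = 20.96 mg/L.
As CaCO₃: 20.96 mg/L × 228,992 L = 4800 g; ÷ 50 g/eq ÷ 1 = 95.99 mol NaHCO₃.
Mass: 95.99 × 84 = 8063 g.

8.06 kg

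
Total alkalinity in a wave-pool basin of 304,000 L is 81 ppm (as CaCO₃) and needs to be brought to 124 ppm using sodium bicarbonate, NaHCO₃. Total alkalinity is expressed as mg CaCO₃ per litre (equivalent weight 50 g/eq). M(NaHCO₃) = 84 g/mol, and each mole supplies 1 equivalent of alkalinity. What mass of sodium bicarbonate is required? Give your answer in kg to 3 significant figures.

22.0 kg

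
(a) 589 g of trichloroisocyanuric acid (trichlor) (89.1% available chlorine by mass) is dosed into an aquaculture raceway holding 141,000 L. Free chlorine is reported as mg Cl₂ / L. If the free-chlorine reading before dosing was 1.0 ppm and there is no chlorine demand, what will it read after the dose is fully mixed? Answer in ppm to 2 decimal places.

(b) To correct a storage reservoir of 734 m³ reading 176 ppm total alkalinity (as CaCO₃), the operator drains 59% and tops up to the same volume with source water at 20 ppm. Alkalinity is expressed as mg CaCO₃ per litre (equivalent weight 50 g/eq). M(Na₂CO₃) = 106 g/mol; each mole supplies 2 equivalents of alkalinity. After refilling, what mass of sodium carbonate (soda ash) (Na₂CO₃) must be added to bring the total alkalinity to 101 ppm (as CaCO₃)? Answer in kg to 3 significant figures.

(a) Available chlorine delivered: 589 g × 0.891 = 524.8 g as Cl₂.
(a) Concentration rise: 524.8 g / 141,000 L = 3.722 mg/L = 3.72 ppm.
(a) Final FC: 1.0 + 3.72 = 4.72 ppm.

(b) Volume: 734 m³ = 734,000 L.
(b) After draining 59% and refilling: 176 × 0.41 + 20 × 0.59 = 83.96 ppm.
(b) Deficit to target: 101 − 83.96 = 17.04 mg/L.
(b) As CaCO₃: 17.04 mg/L × 734,000 L = 12,510 g; ÷ 50 g/eq ÷ 2 = 125.1 mol Na₂CO₃.
(b) Mass: 125.1 × 106 = 13,260 g.

(a) 4.72 ppm; (b) 13.3 kg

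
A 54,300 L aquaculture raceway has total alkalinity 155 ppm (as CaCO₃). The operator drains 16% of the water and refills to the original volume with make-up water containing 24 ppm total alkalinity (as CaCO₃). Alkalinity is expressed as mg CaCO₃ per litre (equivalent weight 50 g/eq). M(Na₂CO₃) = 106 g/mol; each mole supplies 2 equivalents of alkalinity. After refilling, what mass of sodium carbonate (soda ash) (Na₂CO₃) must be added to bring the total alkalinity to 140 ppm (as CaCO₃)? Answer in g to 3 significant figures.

After draining 16% and refilling: 155 × 0.84 + 24 × 0.16 = 134.04 ppm.
Deficit to target: 140 − 134.04 = 5.96 mg/L.
As CaCO₃: 5.96 mg/L × 54,300 L = 323.6 g; ÷ 50 g/eq ÷ 2 = 3.236 mol Na₂CO₃.
Mass: 3.236 × 106 = 343 g.

343 g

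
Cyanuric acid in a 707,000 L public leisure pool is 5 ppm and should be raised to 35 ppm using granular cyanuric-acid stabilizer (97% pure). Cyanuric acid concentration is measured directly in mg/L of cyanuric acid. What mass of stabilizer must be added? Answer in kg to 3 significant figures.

21.9 kg

CYA to add: (35 − 5) = 30 mg/L × 707,000 L = 21,210 g cyanuric acid.
At 97% purity: 21,210 / 0.97 = 21,870 g product.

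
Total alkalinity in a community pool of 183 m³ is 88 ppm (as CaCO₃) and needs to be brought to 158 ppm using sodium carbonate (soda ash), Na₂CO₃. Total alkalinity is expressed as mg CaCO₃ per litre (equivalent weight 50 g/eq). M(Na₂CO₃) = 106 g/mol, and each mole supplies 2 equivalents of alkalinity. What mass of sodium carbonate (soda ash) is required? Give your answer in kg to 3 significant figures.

Volume: 183 m³ = 183,000 L.
Alkalinity to add: (158 − 88) = 70 mg/L as CaCO₃ × 183,000 L = 12,810 g as CaCO₃.
Equivalents: 12,810 g ÷ 50 g/eq = 256.2 eq.
Each mole of Na₂CO₃ supplies 2 eq, so 256.2 / 2 = 128.1 mol.
Mass: 128.1 mol × 106 g/mol = 13,580 g.

13.6 kg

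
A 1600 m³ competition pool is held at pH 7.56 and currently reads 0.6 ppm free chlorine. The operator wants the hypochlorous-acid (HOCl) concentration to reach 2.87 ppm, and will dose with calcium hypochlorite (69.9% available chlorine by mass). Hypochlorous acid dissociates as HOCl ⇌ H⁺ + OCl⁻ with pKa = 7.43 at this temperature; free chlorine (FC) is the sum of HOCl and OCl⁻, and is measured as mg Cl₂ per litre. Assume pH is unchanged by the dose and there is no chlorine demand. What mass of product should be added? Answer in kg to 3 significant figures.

14.1 kg

Volume: 1600 m³ = 1,600,000 L.
[OCl⁻]/[HOCl] = 10^(pH − pKa) = 10^(7.56 − 7.43) = 1.349; fraction as HOCl = 1/(1 + 1.349) = 0.4257.
Free chlorine required for 2.87 ppm HOCl: 2.87 / 0.4257 = 6.742 ppm.
FC to add: 6.742 − 0.6 = 6.142 mg/L as Cl₂.
Cl₂ equivalent: 6.142 mg/L × 1,600,000 L = 9826 g.
Product at 69.9% available Cl: 9826 / 0.699 = 14,060 g.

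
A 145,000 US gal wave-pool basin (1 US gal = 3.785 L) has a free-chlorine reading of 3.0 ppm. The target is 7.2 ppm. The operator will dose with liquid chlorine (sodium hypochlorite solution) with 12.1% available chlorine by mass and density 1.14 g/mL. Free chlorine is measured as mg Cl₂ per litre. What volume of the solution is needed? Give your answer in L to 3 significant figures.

16.7 L

Volume: 145,000 US gal × 3.785 L/gal = 548,825 L.
Chlorine deficit: 7.2 − 3.0 = 4.2 ppm = 4.2 mg/L as Cl₂.
Cl₂ equivalent needed: 4.2 mg/L × 548,825 L = 2,305,000 mg = 2305 g.
Product at 12.1% available chlorine: 2305 / 0.121 = 19,050 g.
Volume at density 1.14 g/mL: 19,050 g ÷ 1.14 g/mL = 16,710 mL.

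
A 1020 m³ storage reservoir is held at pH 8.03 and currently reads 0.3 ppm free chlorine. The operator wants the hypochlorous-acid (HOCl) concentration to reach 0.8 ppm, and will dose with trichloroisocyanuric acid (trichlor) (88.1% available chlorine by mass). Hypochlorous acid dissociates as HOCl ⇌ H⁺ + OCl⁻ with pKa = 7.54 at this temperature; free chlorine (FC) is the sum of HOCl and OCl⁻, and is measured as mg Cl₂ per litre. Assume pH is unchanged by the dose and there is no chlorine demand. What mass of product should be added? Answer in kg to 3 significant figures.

Volume: 1020 m³ = 1,020,000 L.
[OCl⁻]/[HOCl] = 10^(pH − pKa) = 10^(8.03 − 7.54) = 3.09; fraction as HOCl = 1/(1 + 3.09) = 0.2445.
Free chlorine required for 0.8 ppm HOCl: 0.8 / 0.2445 = 3.272 ppm.
FC to add: 3.272 − 0.3 = 2.972 mg/L as Cl₂.
Cl₂ equivalent: 2.972 mg/L × 1,020,000 L = 3032 g.
Product at 88.1% available Cl: 3032 / 0.881 = 3441 g.

3.44 kg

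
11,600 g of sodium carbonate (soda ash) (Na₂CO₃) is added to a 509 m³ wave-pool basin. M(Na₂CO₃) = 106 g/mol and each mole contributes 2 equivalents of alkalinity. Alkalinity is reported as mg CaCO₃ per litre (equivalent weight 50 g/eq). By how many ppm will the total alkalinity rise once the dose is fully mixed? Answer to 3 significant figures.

21.5 ppm

Volume: 509 m³ = 509,000 L.
Moles of Na₂CO₃: 11,600 g ÷ 106 g/mol = 109.4 mol → 218.9 eq of alkalinity.
As CaCO₃: 218.9 eq × 50 g/eq = 10,940 g.
Rise: 10,940 g / 509,000 L × 1000 = 21.5 mg/L.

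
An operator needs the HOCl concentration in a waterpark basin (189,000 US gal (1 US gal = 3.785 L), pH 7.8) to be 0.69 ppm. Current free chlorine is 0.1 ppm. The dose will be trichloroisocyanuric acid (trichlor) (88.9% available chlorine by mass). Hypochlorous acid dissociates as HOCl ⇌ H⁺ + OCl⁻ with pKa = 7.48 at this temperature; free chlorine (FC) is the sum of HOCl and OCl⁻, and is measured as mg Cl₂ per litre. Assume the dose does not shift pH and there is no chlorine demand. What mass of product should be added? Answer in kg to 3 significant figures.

Volume: 189,000 US gal × 3.785 L/gal = 715,365 L.
[OCl⁻]/[HOCl] = 10^(pH − pKa) = 10^(7.8 − 7.48) = 2.089; fraction as HOCl = 1/(1 + 2.089) = 0.3237.
Free chlorine required for 0.69 ppm HOCl: 0.69 / 0.3237 = 2.132 ppm.
FC to add: 2.132 − 0.1 = 2.032 mg/L as Cl₂.
Cl₂ equivalent: 2.032 mg/L × 715,365 L = 1453 g.
Product at 88.9% available Cl: 1453 / 0.889 = 1635 g.

1.63 kg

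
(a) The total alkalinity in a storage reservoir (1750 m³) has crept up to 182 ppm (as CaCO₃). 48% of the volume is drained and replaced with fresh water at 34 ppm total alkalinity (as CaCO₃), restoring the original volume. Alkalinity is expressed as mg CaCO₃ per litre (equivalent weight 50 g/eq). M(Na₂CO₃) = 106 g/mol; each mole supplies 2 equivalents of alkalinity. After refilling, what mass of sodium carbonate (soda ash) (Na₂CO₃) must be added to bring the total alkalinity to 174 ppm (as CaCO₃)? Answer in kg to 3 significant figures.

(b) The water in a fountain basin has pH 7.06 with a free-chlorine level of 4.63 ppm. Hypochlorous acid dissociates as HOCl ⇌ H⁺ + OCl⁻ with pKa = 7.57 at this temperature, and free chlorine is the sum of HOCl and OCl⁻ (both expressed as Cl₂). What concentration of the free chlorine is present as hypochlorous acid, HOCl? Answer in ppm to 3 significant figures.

(a) Volume: 1750 m³ = 1,750,000 L.
(a) After draining 48% and refilling: 182 × 0.52 + 34 × 0.48 = 110.96 ppm.
(a) Deficit to target: 174 − 110.96 = 63.04 mg/L.
(a) As CaCO₃: 63.04 mg/L × 1,750,000 L = 110,300 g; ÷ 50 g/eq ÷ 2 = 1103 mol Na₂CO₃.
(a) Mass: 1103 × 106 = 116,900 g.

(b) [OCl⁻]/[HOCl] = 10^(pH − pKa) = 10^(7.06 − 7.57) = 10^-0.51 = 0.309.
(b) Fraction as HOCl = 1 / (1 + 0.309) = 0.7639.
(b) HOCl = 0.7639 × 4.63 ppm = 3.537 ppm.

(a) 117 kg; (b) 3.54 ppm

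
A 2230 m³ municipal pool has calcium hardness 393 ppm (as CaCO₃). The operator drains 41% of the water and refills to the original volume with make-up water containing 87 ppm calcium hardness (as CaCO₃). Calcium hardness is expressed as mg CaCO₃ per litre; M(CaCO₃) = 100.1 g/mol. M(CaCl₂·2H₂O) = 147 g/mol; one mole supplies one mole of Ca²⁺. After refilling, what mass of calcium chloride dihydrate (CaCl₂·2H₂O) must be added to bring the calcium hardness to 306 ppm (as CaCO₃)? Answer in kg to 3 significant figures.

Volume: 2230 m³ = 2,230,000 L.
After draining 41% and refilling: 393 × 0.59 + 87 × 0.41 = 267.54 ppm.
Deficit to target: 306 − 267.54 = 38.46 mg/L.
As CaCO₃: 38.46 mg/L × 2,230,000 L = 85,770 g; ÷ 100.1 = 856.8 mol Ca²⁺.
Mass: 856.8 × 147 = 125,900 g.

126 kg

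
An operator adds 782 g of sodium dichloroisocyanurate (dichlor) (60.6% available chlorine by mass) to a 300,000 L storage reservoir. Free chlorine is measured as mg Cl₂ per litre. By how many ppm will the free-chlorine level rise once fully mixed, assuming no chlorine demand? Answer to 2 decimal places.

Available chlorine delivered: 782 g × 0.606 = 473.9 g as Cl₂.
Concentration rise: 473.9 g / 300,000 L = 1.58 mg/L = 1.58 ppm.

1.58 ppm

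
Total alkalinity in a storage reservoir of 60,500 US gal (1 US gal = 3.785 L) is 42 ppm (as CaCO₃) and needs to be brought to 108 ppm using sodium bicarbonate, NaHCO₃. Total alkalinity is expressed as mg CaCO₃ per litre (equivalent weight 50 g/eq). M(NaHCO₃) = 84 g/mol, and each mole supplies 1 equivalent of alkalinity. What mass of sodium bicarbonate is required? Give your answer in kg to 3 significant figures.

25.4 kg

Volume: 60,500 US gal × 3.785 L/gal = 228,992 L.
Alkalinity to add: (108 − 42) = 66 mg/L as CaCO₃ × 228,992 L = 15,110 g as CaCO₃.
Equivalents: 15,110 g ÷ 50 g/eq = 302.3 eq.
NaHCO₃ supplies 1 eq per mole → 302.3 mol.
Mass: 302.3 mol × 84 g/mol = 25,390 g.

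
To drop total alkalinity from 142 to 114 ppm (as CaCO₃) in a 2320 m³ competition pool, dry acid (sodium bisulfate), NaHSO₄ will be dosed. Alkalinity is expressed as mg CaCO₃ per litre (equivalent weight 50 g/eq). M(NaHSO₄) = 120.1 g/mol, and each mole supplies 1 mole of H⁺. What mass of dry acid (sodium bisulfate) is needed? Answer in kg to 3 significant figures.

156 kg

Volume: 2320 m³ = 2,320,000 L.
Alkalinity to neutralize: (142 − 114) = 28 mg/L as CaCO₃ × 2,320,000 L = 64,960 g as CaCO₃.
Equivalents of H⁺ required: 64,960 ÷ 50 g/eq = 1299 eq = 1299 mol NaHSO₄.
Mass of NaHSO₄: 1299 × 120.1 = 156,000 g.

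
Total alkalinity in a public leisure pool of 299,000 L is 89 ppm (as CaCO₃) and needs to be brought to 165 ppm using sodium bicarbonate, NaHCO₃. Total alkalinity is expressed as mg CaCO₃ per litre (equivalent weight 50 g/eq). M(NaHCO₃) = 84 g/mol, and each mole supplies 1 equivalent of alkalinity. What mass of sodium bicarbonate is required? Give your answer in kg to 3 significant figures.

Alkalinity to add: (165 − 89) = 76 mg/L as CaCO₃ × 299,000 L = 22,720 g as CaCO₃.
Equivalents: 22,720 g ÷ 50 g/eq = 454.5 eq.
NaHCO₃ supplies 1 eq per mole → 454.5 mol.
Mass: 454.5 mol × 84 g/mol = 38,180 g.

38.2 kg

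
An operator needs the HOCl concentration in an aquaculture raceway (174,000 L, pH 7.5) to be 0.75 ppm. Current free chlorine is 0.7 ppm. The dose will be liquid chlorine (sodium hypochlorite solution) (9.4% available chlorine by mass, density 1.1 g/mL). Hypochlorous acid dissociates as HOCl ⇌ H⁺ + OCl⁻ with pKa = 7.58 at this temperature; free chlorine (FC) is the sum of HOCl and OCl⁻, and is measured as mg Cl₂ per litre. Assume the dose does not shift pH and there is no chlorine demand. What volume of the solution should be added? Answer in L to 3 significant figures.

[OCl⁻]/[HOCl] = 10^(pH − pKa) = 10^(7.5 − 7.58) = 0.8318; fraction as HOCl = 1/(1 + 0.8318) = 0.5459.
Free chlorine required for 0.75 ppm HOCl: 0.75 / 0.5459 = 1.374 ppm.
FC to add: 1.374 − 0.7 = 0.6738 mg/L as Cl₂.
Cl₂ equivalent: 0.6738 mg/L × 174,000 L = 117.2 g.
Product at 9.4% available Cl: 117.2 / 0.094 = 1247 g.
Volume: 1247 g ÷ 1.1 g/mL = 1134 mL.

1.13 L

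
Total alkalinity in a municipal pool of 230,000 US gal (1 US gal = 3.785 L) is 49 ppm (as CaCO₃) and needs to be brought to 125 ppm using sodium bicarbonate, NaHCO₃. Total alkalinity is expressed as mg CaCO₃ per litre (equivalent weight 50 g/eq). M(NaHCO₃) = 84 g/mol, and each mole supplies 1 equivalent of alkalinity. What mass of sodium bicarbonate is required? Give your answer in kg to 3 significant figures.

Volume: 230,000 US gal × 3.785 L/gal = 870,550 L.
Alkalinity to add: (125 − 49) = 76 mg/L as CaCO₃ × 870,550 L = 66,160 g as CaCO₃.
Equivalents: 66,160 g ÷ 50 g/eq = 1323 eq.
NaHCO₃ supplies 1 eq per mole → 1323 mol.
Mass: 1323 mol × 84 g/mol = 111,200 g.

111 kg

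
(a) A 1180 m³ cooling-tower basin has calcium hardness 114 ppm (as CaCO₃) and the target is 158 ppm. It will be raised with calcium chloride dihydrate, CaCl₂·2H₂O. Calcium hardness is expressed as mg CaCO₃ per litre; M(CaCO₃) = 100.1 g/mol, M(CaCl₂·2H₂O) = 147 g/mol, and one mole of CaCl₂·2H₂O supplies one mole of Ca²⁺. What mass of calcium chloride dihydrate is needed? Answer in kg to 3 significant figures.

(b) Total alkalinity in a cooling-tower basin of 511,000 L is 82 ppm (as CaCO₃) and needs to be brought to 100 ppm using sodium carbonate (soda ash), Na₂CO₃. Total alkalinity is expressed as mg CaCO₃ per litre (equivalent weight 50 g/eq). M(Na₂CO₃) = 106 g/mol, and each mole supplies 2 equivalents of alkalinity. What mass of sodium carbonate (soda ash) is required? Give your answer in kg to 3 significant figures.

(a) 76.2 kg; (b) 9.75 kg

(a) Volume: 1180 m³ = 1,180,000 L.
(a) Hardness to add: (158 − 114) = 44 mg/L as CaCO₃ × 1,180,000 L = 51,920 g as CaCO₃.
(a) Moles of Ca²⁺ (1 mol Ca²⁺ ≡ 1 mol CaCO₃): 51,920 / 100.1 g/mol = 518.7 mol.
(a) Mass of CaCl₂·2H₂O: 518.7 × 147 = 76,250 g.

(b) Alkalinity to add: (100 − 82) = 18 mg/L as CaCO₃ × 511,000 L = 9198 g as CaCO₃.
(b) Equivalents: 9198 g ÷ 50 g/eq = 184 eq.
(b) Each mole of Na₂CO₃ supplies 2 eq, so 184 / 2 = 91.98 mol.
(b) Mass: 91.98 mol × 106 g/mol = 9750 g.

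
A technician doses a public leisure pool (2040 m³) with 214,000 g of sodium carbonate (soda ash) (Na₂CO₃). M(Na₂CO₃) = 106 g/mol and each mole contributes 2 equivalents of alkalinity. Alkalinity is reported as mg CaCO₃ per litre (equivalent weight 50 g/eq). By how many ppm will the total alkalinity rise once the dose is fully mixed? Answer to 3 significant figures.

Volume: 2040 m³ = 2,040,000 L.
Moles of Na₂CO₃: 214,000 g ÷ 106 g/mol = 2019 mol → 4038 eq of alkalinity.
As CaCO₃: 4038 eq × 50 g/eq = 201,900 g.
Rise: 201,900 g / 2,040,000 L × 1000 = 98.96 mg/L.

99.0 ppm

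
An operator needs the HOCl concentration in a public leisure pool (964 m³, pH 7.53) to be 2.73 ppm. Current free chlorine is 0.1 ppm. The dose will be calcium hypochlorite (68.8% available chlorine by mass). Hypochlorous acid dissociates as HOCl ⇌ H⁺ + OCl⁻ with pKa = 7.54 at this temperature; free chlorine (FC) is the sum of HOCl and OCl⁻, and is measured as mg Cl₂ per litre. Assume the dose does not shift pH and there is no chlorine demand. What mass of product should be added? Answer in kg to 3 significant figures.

Volume: 964 m³ = 964,000 L.
[OCl⁻]/[HOCl] = 10^(pH − pKa) = 10^(7.53 − 7.54) = 0.9772; fraction as HOCl = 1/(1 + 0.9772) = 0.5058.
Free chlorine required for 2.73 ppm HOCl: 2.73 / 0.5058 = 5.398 ppm.
FC to add: 5.398 − 0.1 = 5.298 mg/L as Cl₂.
Cl₂ equivalent: 5.298 mg/L × 964,000 L = 5107 g.
Product at 68.8% available Cl: 5107 / 0.688 = 7423 g.

7.42 kg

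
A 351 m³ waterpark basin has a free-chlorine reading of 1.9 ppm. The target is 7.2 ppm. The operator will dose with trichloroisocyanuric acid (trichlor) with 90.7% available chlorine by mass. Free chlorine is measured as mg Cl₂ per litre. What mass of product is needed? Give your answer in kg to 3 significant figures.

Volume: 351 m³ = 351,000 L.
Chlorine deficit: 7.2 − 1.9 = 5.3 ppm = 5.3 mg/L as Cl₂.
Cl₂ equivalent needed: 5.3 mg/L × 351,000 L = 1,860,000 mg = 1860 g.
Product at 90.7% available chlorine: 1860 / 0.907 = 2051 g.

2.05 kg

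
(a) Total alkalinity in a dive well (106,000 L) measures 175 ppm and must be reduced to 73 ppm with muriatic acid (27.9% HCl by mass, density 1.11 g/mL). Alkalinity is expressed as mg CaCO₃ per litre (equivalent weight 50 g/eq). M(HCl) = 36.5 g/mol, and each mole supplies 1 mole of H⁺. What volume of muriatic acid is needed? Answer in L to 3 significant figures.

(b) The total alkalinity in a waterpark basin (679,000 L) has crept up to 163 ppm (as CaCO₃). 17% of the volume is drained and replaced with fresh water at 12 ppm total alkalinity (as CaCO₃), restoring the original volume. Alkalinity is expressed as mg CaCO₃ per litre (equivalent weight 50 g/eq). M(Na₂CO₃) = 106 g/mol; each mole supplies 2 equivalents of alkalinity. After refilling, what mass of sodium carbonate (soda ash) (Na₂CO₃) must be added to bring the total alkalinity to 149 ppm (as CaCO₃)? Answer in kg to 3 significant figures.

(a) 25.5 L; (b) 8.40 kg

(a) Alkalinity to neutralize: (175 − 73) = 102 mg/L as CaCO₃ × 106,000 L = 10,810 g as CaCO₃.
(a) Equivalents of H⁺ required: 10,810 ÷ 50 g/eq = 216.2 eq = 216.2 mol HCl.
(a) Mass of HCl: 216.2 × 36.5 = 7893 g.
(a) Mass of 27.9% solution: 7893 / 0.279 = 28,290 g.
(a) Volume: 28,290 g ÷ 1.11 g/mL = 25,490 mL.

(b) After draining 17% and refilling: 163 × 0.83 + 12 × 0.17 = 137.33 ppm.
(b) Deficit to target: 149 − 137.33 = 11.67 mg/L.
(b) As CaCO₃: 11.67 mg/L × 679,000 L = 7924 g; ÷ 50 g/eq ÷ 2 = 79.24 mol Na₂CO₃.
(b) Mass: 79.24 × 106 = 8399 g.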